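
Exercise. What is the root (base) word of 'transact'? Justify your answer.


Remove prefix 'trans' from 'transact' to get root 'act'.

act


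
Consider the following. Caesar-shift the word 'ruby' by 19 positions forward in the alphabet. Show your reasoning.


Shift each letter by 19: r -> k, u -> n, b -> u, y -> r. Result: 'knur'.

knur


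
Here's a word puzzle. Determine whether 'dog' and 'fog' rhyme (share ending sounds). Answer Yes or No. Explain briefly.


Rime (stressed vowel + following sounds) of 'dog': -og = /ɒg/
Rime of 'fog': -og = /ɒg/
/ɒg/ and /ɒg/ are the same ending sound, so the words rhyme.

Yes


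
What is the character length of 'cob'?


Spell out 'cob' and number each letter: c(1), o(2), b(3). Total: 3 letters.

3


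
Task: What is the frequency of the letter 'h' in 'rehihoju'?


Letter 'h' in 'rehihoju': found at position(s) 3, 5 = 2 occurrence(s).

2


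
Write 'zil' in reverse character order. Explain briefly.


Reverse 'zil' character by character: 'liz'.

liz


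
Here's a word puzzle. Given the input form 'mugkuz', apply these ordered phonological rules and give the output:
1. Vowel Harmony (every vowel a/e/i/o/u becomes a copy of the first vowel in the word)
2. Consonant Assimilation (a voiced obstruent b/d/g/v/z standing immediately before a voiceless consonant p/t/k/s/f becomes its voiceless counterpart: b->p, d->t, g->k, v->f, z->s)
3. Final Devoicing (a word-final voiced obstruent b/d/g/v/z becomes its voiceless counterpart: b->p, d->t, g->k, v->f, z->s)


Starting form: 'mugkuz'
Rule 1: Vowel Harmony: all vowels already match. No change.
Rule 2: Consonant Assimilation: voiced obstruent before voiceless consonant becomes voiceless ('gk' -> 'kk'). 'mugkuz' -> 'mukkuz'
Rule 3: Final Devoicing: word-final voiced obstruent 'z' becomes voiceless 's'. 'mukkuz' -> 'mukkus'
Final form: 'mukkus'

mukkus


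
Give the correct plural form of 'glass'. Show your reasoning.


Apply rule: Add -es (sibilant/fricative ending). 'glass' becomes 'glasses'.

glasses


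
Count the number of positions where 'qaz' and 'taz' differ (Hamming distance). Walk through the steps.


Alignment:
Position 1: 'q' vs 't' = DIFFER
Position 2: 'a' vs 'a' = match
Position 3: 'z' vs 'z' = match
Total differences: 1

1


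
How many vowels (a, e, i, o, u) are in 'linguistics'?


Vowels in 'linguistics': i, u, i, i = 4 vowels.

4


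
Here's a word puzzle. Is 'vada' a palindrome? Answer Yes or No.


Forward: 'vada'
Reversed: 'adav'
They differ.

No


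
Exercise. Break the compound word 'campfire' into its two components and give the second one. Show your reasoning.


Split 'campfire' into 'camp' + 'fire'. The second part is 'fire'.

fire


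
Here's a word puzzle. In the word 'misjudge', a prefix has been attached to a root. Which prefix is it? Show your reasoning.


The word 'misjudge' = 'mis' (prefix) + 'judge' (root). The prefix is 'mis'.

mis


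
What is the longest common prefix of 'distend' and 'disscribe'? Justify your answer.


Compare from the start: 3 characters match: 'dis'. Mismatch at position 4: 't' vs 's'.

dis


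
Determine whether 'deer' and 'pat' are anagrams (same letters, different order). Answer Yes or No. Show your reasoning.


Sorted letters of 'deer': 'deer'
Sorted letters of 'pat': 'apt'
They do not match.

No


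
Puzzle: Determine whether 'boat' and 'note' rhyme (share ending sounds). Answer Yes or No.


Rime (stressed vowel + following sounds) of 'boat': -oat = /oʊt/
Rime of 'note': -ote = /oʊt/
/oʊt/ and /oʊt/ are the same ending sound, so the words rhyme.

Yes


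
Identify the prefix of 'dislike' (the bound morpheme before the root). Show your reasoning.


The word 'dislike' = 'dis' (prefix) + 'like' (root). The prefix is 'dis'.

dis


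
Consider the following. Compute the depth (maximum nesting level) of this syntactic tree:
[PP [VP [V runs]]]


Count bracket nesting levels:
'[' at pos 0: depth = 1
'[' at pos 4: depth = 2
'[' at pos 8: depth = 3
Maximum depth reached: 3

3


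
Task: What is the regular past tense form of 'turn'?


Apply rule: Add -ed. 'turn' becomes 'turned'.

turned


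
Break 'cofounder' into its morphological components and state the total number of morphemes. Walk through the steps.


Step 1: Identify prefix: 'co' (meaning: together)
Step 2: Identify root: 'found'
Step 3: Identify suffix(es): 'er'
Decomposition: co- (prefix: together) + found (root) + -er (suffix: one who)
Total morphemes: 3

3 morphemes (co- (prefix: together) + found (root) + -er (suffix: one who))


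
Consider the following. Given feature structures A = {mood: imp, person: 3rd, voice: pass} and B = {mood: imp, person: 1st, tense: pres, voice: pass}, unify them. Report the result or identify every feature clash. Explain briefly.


Compare features:
mood: A=imp vs B=imp -> unified: imp
person: A=3rd vs B=1st -> CLASH
tense: A=_ vs B=pres -> unified: pres
voice: A=pass vs B=pass -> unified: pass
Clash detected on feature 'person' (3rd vs 1st); unification fails.

CLASH on 'person' (3rd vs 1st)


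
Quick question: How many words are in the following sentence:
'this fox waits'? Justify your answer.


Split into words: this | fox | waits = 3 words.

3


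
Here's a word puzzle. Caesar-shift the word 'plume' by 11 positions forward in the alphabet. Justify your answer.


Shift each letter by 11: p -> a, l -> w, u -> f, m -> x, e -> p. Result: 'awfxp'.

awfxp


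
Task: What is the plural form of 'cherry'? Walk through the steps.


Apply rule: Change -y to -ies (consonant + y). 'cherry' becomes 'cherries'.

cherries


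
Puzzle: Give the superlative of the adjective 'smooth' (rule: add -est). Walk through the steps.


Apply superlative formation (add -est): 'smooth' -> 'smoothest'.

smoothest


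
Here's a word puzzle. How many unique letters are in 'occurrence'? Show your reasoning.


Unique letters in 'occurrence': {c, e, n, o, r, u} = 6 distinct letters.

6


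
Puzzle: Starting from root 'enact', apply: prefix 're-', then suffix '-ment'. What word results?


Step 1: Add prefix 're-' to 'enact' = 'reenact'
Step 2: Add suffix '-ment' to 'reenact' = 'reenactment'

reenactment


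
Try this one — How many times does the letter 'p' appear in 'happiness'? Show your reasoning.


Letter 'p' in 'happiness': found at position(s) 3, 4 = 2 occurrence(s).

2


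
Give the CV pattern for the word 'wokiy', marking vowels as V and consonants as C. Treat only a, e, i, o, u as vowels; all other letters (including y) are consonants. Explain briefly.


Letter mapping: w = C, o = V, k = C, i = V, y = C.

CVCVC


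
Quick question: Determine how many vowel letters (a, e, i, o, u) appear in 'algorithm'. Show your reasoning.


Vowels in 'algorithm': a, o, i = 3 vowels.

3


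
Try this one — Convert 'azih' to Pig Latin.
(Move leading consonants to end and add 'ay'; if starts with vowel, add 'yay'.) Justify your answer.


'azih' starts with a vowel, so add 'yay': 'azihyay'.

azihyay


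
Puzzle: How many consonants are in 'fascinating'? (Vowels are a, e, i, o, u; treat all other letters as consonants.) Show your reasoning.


Consonants in 'fascinating': f, s, c, n, t, n, g = 7 consonants.

7


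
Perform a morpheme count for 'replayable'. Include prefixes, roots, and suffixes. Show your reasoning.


Decomposition: re- (prefix) + play (root) + -able (suffix) = 3 morpheme(s)

3 morphemes


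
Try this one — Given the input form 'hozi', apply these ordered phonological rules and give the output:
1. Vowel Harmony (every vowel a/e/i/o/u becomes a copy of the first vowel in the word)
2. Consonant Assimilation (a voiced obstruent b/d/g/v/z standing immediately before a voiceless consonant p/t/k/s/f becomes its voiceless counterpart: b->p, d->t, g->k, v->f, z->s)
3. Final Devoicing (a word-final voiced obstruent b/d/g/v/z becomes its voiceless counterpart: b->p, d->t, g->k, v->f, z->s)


Starting form: 'hozi'
Rule 1: Vowel Harmony: all vowels become 'o' (matching first vowel). 'hozi' -> 'hozo'
Rule 2: Consonant Assimilation: no voiced obstruent (b/d/g/v/z) stands immediately before a voiceless consonant (p/t/k/s/f). No change.
Rule 3: Final Devoicing: the word ends in the vowel 'o', not a consonant. No change.
Final form: 'hozo'

hozo


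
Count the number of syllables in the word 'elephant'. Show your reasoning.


Break 'elephant' into syllables: el-e-phant -> el | e | phant = 3 syllables

3 syllables


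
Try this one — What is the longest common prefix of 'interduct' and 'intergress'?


Compare from the start: 5 characters match: 'inter'. Mismatch at position 6: 'd' vs 'g'.

inter


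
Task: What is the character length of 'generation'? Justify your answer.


Spell out 'generation' and number each letter: g(1), e(2), n(3), e(4), r(5), a(6), t(7), i(8), o(9), n(10). Total: 10 letters.

10


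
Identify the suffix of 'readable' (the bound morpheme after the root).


The word 'readable' = 'read' (root) + '-able' (suffix). The suffix is '-able'.

able


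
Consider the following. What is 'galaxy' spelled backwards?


Reverse 'galaxy' character by character: 'yxalag'.

yxalag


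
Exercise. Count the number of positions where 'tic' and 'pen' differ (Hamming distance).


Alignment:
Position 1: 't' vs 'p' = DIFFER
Position 2: 'i' vs 'e' = DIFFER
Position 3: 'c' vs 'n' = DIFFER
Total differences: 3

3


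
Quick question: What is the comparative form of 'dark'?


Apply comparative formation (add -er): 'dark' -> 'darker'.

darker


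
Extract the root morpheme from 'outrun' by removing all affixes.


Remove prefix 'out' from 'outrun' to get root 'run'.

run


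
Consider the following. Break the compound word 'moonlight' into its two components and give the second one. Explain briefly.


Split 'moonlight' into 'moon' + 'light'. The second part is 'light'.

light


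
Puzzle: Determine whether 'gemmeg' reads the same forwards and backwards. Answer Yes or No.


Forward: 'gemmeg'
Reversed: 'gemmeg'
They are identical.

Yes


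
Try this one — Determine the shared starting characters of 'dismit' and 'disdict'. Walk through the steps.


Compare from the start: 3 characters match: 'dis'. Mismatch at position 4: 'm' vs 'd'.

dis


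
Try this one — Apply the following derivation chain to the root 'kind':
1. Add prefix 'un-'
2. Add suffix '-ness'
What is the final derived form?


Step 1: Add prefix 'un-' to 'kind' = 'unkind'
Step 2: Add suffix '-ness' to 'unkind' = 'unkindness'

unkindness


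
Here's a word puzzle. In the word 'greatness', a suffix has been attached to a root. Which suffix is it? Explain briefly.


The word 'greatness' = 'great' (root) + '-ness' (suffix). The suffix is '-ness'.

ness


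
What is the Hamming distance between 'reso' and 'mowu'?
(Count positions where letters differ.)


Alignment:
Position 1: 'r' vs 'm' = DIFFER
Position 2: 'e' vs 'o' = DIFFER
Position 3: 's' vs 'w' = DIFFER
Position 4: 'o' vs 'u' = DIFFER
Total differences: 4

4


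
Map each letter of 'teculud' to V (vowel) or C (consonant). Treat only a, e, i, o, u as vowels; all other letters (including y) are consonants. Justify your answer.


Letter mapping: t = C, e = V, c = C, u = V, l = C, u = V, d = C.

CVCVCVC


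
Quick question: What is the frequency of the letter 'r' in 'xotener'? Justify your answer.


Letter 'r' in 'xotener': found at position(s) 7 = 1 occurrence(s).

1


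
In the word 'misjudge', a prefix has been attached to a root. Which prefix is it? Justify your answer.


The word 'misjudge' = 'mis' (prefix) + 'judge' (root). The prefix is 'mis'.

mis


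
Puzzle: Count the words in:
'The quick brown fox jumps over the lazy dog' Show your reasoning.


Split into words: The | quick | brown | fox | jumps | over | the | lazy | dog = 9 words.

9


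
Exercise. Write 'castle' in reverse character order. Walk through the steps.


Reverse 'castle' character by character: 'eltsac'.

eltsac


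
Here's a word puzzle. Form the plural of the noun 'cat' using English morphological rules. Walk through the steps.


Apply rule: Add -s. 'cat' becomes 'cats'.

cats


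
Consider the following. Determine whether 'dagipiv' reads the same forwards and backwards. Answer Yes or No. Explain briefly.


Forward: 'dagipiv'
Reversed: 'vipigad'
They differ.

No


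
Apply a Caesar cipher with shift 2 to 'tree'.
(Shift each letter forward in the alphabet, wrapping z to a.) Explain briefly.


Shift each letter by 2: t -> v, r -> t, e -> g, e -> g. Result: 'vtgg'.

vtgg


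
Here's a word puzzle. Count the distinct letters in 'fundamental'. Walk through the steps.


Unique letters in 'fundamental': {a, d, e, f, l, m, n, t, u} = 9 distinct letters.

9


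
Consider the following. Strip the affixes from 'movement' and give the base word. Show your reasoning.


Remove suffix '-ment' from 'movement' to get root 'move'.

move


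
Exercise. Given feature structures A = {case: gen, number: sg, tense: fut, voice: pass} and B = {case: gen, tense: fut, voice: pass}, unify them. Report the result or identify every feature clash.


Compare features:
case: A=gen vs B=gen -> unified: gen
number: A=sg vs B=_ -> unified: sg
tense: A=fut vs B=fut -> unified: fut
voice: A=pass vs B=pass -> unified: pass
No clashes found.

Unified: {case: gen, number: sg, tense: fut, voice: pass}


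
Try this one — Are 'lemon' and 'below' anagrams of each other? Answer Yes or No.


Sorted letters of 'lemon': 'elmno'
Sorted letters of 'below': 'below'
They do not match.

No


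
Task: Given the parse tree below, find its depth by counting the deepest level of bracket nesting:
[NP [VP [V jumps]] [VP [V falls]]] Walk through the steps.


Count bracket nesting levels:
'[' at pos 0: depth = 1
'[' at pos 4: depth = 2
'[' at pos 8: depth = 3
'[' at pos 19: depth = 2
'[' at pos 23: depth = 3
Maximum depth reached: 3

3


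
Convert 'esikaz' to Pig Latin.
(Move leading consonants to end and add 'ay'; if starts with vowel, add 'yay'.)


'esikaz' starts with a vowel, so add 'yay': 'esikazyay'.

esikazyay


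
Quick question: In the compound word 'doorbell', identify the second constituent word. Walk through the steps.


Split 'doorbell' into 'door' + 'bell'. The second part is 'bell'.

bell


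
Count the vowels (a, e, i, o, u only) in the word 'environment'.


Vowels in 'environment': e, i, o, e = 4 vowels.

4


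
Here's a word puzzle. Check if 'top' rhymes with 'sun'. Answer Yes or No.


Rime (stressed vowel + following sounds) of 'top': -op = /ɒp/
Rime of 'sun': -un = /ʌn/
/ɒp/ and /ʌn/ are different ending sounds, so the words do not rhyme.

No


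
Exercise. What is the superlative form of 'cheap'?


Apply superlative formation (add -est): 'cheap' -> 'cheapest'.

cheapest


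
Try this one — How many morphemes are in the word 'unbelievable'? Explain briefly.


Decomposition: un- (prefix) + believe (root) + -able (suffix) = 3 morpheme(s)

3 morphemes


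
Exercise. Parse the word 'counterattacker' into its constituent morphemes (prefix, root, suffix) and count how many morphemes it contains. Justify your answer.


Step 1: Identify prefix: 'counter' (meaning: against)
Step 2: Identify root: 'attack'
Step 3: Identify suffix(es): 'er'
Decomposition: counter- (prefix: against) + attack (root) + -er (suffix: one who)
Total morphemes: 3

3 morphemes (counter- (prefix: against) + attack (root) + -er (suffix: one who))


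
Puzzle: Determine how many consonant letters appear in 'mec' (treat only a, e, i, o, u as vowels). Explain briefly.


Consonants in 'mec': m, c = 2 consonants.

2


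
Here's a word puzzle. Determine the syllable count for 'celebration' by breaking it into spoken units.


Break 'celebration' into syllables: cel-e-bra-tion -> cel | e | bra | tion = 4 syllables

4 syllables


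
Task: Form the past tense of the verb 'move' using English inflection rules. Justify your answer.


Apply rule: Add -d (word ends in -e). 'move' becomes 'moved'.

moved


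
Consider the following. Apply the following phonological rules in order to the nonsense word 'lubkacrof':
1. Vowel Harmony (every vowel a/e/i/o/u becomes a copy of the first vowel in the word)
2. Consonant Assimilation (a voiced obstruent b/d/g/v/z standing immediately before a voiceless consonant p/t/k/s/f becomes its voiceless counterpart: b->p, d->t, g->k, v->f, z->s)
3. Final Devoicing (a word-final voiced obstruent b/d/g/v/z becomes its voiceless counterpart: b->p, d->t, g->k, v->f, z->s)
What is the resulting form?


Starting form: 'lubkacrof'
Rule 1: Vowel Harmony: all vowels become 'u' (matching first vowel). 'lubkacrof' -> 'lubkucruf'
Rule 2: Consonant Assimilation: voiced obstruent before voiceless consonant becomes voiceless ('bk' -> 'pk'). 'lubkucruf' -> 'lupkucruf'
Rule 3: Final Devoicing: final consonant 'f' is not one of the voiced obstruents b/d/g/v/z. No change.
Final form: 'lupkucruf'

lupkucruf


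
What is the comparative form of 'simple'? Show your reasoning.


Apply comparative formation (ends in e: add -r): 'simple' -> 'simpler'.

simpler


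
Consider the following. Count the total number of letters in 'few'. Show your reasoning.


Spell out 'few' and number each letter: f(1), e(2), w(3). Total: 3 letters.

3


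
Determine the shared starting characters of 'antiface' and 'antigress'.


Compare from the start: 4 characters match: 'anti'. Mismatch at position 5: 'f' vs 'g'.

anti


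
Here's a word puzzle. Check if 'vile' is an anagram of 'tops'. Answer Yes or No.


Sorted letters of 'vile': 'eilv'
Sorted letters of 'tops': 'opst'
They do not match.

No


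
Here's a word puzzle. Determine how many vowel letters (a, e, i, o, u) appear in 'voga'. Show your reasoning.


Vowels in 'voga': o, a = 2 vowels.

2


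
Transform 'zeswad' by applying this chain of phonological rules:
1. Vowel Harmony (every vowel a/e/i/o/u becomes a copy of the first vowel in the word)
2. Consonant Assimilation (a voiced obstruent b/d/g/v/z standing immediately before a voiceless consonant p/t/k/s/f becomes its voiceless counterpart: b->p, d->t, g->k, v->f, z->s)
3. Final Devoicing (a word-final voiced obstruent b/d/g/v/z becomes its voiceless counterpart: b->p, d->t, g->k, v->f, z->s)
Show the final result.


Starting form: 'zeswad'
Rule 1: Vowel Harmony: all vowels become 'e' (matching first vowel). 'zeswad' -> 'zeswed'
Rule 2: Consonant Assimilation: no voiced obstruent (b/d/g/v/z) stands immediately before a voiceless consonant (p/t/k/s/f). No change.
Rule 3: Final Devoicing: word-final voiced obstruent 'd' becomes voiceless 't'. 'zeswed' -> 'zeswet'
Final form: 'zeswet'

zeswet


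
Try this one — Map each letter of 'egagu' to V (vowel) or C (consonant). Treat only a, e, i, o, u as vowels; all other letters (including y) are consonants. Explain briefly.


Letter mapping: e = V, g = C, a = V, g = C, u = V.

VCVCV


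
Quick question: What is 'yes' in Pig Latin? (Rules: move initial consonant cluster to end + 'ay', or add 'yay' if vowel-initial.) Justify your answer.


'yes': move consonant cluster 'y' to end and add 'ay': 'esyay'.

esyay


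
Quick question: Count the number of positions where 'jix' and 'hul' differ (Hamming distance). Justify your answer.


Alignment:
Position 1: 'j' vs 'h' = DIFFER
Position 2: 'i' vs 'u' = DIFFER
Position 3: 'x' vs 'l' = DIFFER
Total differences: 3

3


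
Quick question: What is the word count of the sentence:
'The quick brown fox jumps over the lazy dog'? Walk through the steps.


Split into words: The | quick | brown | fox | jumps | over | the | lazy | dog = 9 words.

9


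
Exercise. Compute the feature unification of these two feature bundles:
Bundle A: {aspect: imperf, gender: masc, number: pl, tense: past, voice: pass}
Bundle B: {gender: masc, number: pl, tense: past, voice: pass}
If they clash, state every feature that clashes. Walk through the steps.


Compare features:
aspect: A=imperf vs B=_ -> unified: imperf
gender: A=masc vs B=masc -> unified: masc
number: A=pl vs B=pl -> unified: pl
tense: A=past vs B=past -> unified: past
voice: A=pass vs B=pass -> unified: pass
No clashes found.

Unified: {aspect: imperf, gender: masc, number: pl, tense: past, voice: pass}


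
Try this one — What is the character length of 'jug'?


Spell out 'jug' and number each letter: j(1), u(2), g(3). Total: 3 letters.

3


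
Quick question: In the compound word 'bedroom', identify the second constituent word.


Split 'bedroom' into 'bed' + 'room'. The second part is 'room'.

room


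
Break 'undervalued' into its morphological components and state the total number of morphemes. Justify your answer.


Step 1: Identify prefix: 'under' (meaning: beneath/insufficient)
Step 2: Identify root: 'value'
Step 3: Identify suffix(es): 'ed'
Decomposition: under- (prefix: beneath/insufficient) + value (root) + -ed (suffix: past)
Total morphemes: 3

3 morphemes (under- (prefix: beneath/insufficient) + value (root) + -ed (suffix: past))


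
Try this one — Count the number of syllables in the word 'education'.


Break 'education' into syllables: ed-u-ca-tion -> ed | u | ca | tion = 4 syllables

4 syllables


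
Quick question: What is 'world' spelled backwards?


Reverse 'world' character by character: 'dlrow'.

dlrow


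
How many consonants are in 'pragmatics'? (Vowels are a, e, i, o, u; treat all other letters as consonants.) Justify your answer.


Consonants in 'pragmatics': p, r, g, m, t, c, s = 7 consonants.

7


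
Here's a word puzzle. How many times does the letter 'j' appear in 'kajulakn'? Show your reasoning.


Letter 'j' in 'kajulakn': found at position(s) 3 = 1 occurrence(s).

1


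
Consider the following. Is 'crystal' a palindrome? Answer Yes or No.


Forward: 'crystal'
Reversed: 'latsyrc'
They differ.

No


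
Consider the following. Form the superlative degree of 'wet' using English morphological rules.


Apply superlative formation (double final consonant, add -est): 'wet' -> 'wettest'.

wettest


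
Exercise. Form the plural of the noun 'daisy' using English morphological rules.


Apply rule: Change -y to -ies (consonant + y). 'daisy' becomes 'daisies'.

daisies


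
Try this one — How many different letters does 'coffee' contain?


Unique letters in 'coffee': {c, e, f, o} = 4 distinct letters.

4


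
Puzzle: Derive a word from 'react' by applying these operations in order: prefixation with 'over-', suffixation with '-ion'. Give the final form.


Step 1: Add prefix 'over-' to 'react' = 'overreact'
Step 2: Add suffix '-ion' to 'overreact' = 'overreaction'

overreaction


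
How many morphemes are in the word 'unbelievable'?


Decomposition: un- (prefix) + believe (root) + -able (suffix) = 3 morpheme(s)

3 morphemes


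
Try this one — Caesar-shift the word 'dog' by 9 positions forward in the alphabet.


Shift each letter by 9: d -> m, o -> x, g -> p. Result: 'mxp'.

mxp


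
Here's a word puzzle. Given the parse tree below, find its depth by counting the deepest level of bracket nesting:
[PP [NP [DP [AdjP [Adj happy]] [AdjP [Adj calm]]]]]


Count bracket nesting levels:
'[' at pos 0: depth = 1
'[' at pos 4: depth = 2
'[' at pos 8: depth = 3
'[' at pos 12: depth = 4
'[' at pos 18: depth = 5
'[' at pos 31: depth = 4
'[' at pos 37: depth = 5
Maximum depth reached: 5

5


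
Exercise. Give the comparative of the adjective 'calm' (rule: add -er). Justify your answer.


Apply comparative formation (add -er): 'calm' -> 'calmer'.

calmer


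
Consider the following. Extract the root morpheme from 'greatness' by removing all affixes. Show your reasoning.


Remove suffix '-ness' from 'greatness' to get root 'great'.

great


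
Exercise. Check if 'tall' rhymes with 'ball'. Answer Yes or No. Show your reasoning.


Rime (stressed vowel + following sounds) of 'tall': -all = /ɔːl/
Rime of 'ball': -all = /ɔːl/
/ɔːl/ and /ɔːl/ are the same ending sound, so the words rhyme.

Yes


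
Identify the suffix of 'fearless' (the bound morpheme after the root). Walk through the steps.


The word 'fearless' = 'fear' (root) + '-less' (suffix). The suffix is '-less'.

less


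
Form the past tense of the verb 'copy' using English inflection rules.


Apply rule: Change -y to -ied. 'copy' becomes 'copied'.

copied


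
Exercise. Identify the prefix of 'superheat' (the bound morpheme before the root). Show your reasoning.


The word 'superheat' = 'super' (prefix) + 'heat' (root). The prefix is 'super'.

super


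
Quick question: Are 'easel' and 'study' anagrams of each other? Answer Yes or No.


Sorted letters of 'easel': 'aeels'
Sorted letters of 'study': 'dstuy'
They do not match.

No


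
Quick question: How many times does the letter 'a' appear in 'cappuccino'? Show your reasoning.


Letter 'a' in 'cappuccino': found at position(s) 2 = 1 occurrence(s).

1


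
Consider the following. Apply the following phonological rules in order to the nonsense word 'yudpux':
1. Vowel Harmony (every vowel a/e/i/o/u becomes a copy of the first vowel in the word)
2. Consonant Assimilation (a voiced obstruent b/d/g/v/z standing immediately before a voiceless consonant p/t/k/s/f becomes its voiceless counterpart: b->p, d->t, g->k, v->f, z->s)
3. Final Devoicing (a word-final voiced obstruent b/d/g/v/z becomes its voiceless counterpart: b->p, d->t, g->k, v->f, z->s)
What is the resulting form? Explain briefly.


Starting form: 'yudpux'
Rule 1: Vowel Harmony: all vowels already match. No change.
Rule 2: Consonant Assimilation: voiced obstruent before voiceless consonant becomes voiceless ('dp' -> 'tp'). 'yudpux' -> 'yutpux'
Rule 3: Final Devoicing: final consonant 'x' is not one of the voiced obstruents b/d/g/v/z. No change.
Final form: 'yutpux'

yutpux


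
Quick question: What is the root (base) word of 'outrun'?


Remove prefix 'out' from 'outrun' to get root 'run'.

run


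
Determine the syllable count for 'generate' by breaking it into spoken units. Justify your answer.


Break 'generate' into syllables: gen-er-ate -> gen | er | ate = 3 syllables

3 syllables


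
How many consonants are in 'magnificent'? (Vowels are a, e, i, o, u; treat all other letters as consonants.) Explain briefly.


Consonants in 'magnificent': m, g, n, f, c, n, t = 7 consonants.

7


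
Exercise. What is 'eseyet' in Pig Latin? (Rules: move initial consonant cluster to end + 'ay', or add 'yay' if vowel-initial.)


'eseyet' starts with a vowel, so add 'yay': 'eseyetyay'.

eseyetyay


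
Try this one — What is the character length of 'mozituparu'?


Spell out 'mozituparu' and number each letter: m(1), o(2), z(3), i(4), t(5), u(6), p(7), a(8), r(9), u(10). Total: 10 letters.

10


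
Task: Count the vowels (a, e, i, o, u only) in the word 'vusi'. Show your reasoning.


Vowels in 'vusi': u, i = 2 vowels.

2


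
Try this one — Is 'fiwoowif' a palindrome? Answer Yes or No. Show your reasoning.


Forward: 'fiwoowif'
Reversed: 'fiwoowif'
They are identical.

Yes


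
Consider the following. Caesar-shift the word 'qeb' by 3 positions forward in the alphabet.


Shift each letter by 3: q -> t, e -> h, b -> e. Result: 'the'.

the


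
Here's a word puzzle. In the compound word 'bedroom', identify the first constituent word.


Split 'bedroom' into 'bed' + 'room'. The first part is 'bed'.

bed


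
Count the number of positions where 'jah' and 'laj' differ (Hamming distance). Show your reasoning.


Alignment:
Position 1: 'j' vs 'l' = DIFFER
Position 2: 'a' vs 'a' = match
Position 3: 'h' vs 'j' = DIFFER
Total differences: 2

2


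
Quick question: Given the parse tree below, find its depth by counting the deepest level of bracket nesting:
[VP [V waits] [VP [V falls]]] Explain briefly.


Count bracket nesting levels:
'[' at pos 0: depth = 1
'[' at pos 4: depth = 2
'[' at pos 14: depth = 2
'[' at pos 18: depth = 3
Maximum depth reached: 3

3


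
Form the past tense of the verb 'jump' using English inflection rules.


Apply rule: Add -ed. 'jump' becomes 'jumped'.

jumped


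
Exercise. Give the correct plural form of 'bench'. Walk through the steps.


Apply rule: Add -es (sibilant/fricative ending). 'bench' becomes 'benches'.

benches


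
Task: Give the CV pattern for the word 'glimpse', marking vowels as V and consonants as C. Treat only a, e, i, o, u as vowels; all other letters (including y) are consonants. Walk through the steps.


Letter mapping: g = C, l = C, i = V, m = C, p = C, s = C, e = V.

CCVCCCV


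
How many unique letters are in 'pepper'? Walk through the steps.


Unique letters in 'pepper': {e, p, r} = 3 distinct letters.

3


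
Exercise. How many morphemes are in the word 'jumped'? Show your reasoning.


Decomposition: jump (root) + -ed (suffix) = 2 morpheme(s)

2 morphemes


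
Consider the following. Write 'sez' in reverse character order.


Reverse 'sez' character by character: 'zes'.

zes


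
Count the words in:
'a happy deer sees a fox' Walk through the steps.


Split into words: a | happy | deer | sees | a | fox = 6 words.

6


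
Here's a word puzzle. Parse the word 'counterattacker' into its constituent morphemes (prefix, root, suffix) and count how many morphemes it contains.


Step 1: Identify prefix: 'counter' (meaning: against)
Step 2: Identify root: 'attack'
Step 3: Identify suffix(es): 'er'
Decomposition: counter- (prefix: against) + attack (root) + -er (suffix: one who)
Total morphemes: 3

3 morphemes (counter- (prefix: against) + attack (root) + -er (suffix: one who))


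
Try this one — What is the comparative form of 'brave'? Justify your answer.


Apply comparative formation (ends in e: add -r): 'brave' -> 'braver'.

braver


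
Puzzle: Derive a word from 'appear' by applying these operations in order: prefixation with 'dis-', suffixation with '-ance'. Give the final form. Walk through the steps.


Step 1: Add prefix 'dis-' to 'appear' = 'disappear'
Step 2: Add suffix '-ance' to 'disappear' = 'disappearance'

disappearance


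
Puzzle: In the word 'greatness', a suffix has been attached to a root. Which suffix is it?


The word 'greatness' = 'great' (root) + '-ness' (suffix). The suffix is '-ness'.

ness


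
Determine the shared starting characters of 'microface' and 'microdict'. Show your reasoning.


Compare from the start: 5 characters match: 'micro'. Mismatch at position 6: 'f' vs 'd'.

micro


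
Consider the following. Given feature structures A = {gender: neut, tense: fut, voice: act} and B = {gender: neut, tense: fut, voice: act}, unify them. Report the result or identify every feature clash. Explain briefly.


Compare features:
gender: A=neut vs B=neut -> unified: neut
tense: A=fut vs B=fut -> unified: fut
voice: A=act vs B=act -> unified: act
No clashes found.

Unified: {gender: neut, tense: fut, voice: act}


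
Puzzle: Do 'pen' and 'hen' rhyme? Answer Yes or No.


Rime (stressed vowel + following sounds) of 'pen': -en = /ɛn/
Rime of 'hen': -en = /ɛn/
/ɛn/ and /ɛn/ are the same ending sound, so the words rhyme.

Yes


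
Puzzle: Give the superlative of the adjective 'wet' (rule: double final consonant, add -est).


Apply superlative formation (double final consonant, add -est): 'wet' -> 'wettest'.

wettest


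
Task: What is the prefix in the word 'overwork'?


The word 'overwork' = 'over' (prefix) + 'work' (root). The prefix is 'over'.

over


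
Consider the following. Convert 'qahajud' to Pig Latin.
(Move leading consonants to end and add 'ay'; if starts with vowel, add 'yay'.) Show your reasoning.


'qahajud': move consonant cluster 'q' to end and add 'ay': 'ahajudqay'.

ahajudqay


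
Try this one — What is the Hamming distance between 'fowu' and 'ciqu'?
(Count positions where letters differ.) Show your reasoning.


Alignment:
Position 1: 'f' vs 'c' = DIFFER
Position 2: 'o' vs 'i' = DIFFER
Position 3: 'w' vs 'q' = DIFFER
Position 4: 'u' vs 'u' = match
Total differences: 3

3


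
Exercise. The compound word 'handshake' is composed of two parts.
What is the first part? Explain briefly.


Split 'handshake' into 'hand' + 'shake'. The first part is 'hand'.

hand


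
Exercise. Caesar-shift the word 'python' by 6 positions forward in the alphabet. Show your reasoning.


Shift each letter by 6: p -> v, y -> e, t -> z, h -> n, o -> u, n -> t. Result: 'veznut'.

veznut


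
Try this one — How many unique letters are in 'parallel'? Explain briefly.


Unique letters in 'parallel': {a, e, l, p, r} = 5 distinct letters.

5


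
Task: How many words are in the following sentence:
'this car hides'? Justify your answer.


Split into words: this | car | hides = 3 words.

3


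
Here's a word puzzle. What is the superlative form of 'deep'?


Apply superlative formation (add -est): 'deep' -> 'deepest'.

deepest


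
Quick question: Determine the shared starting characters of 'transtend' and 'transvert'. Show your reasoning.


Compare from the start: 5 characters match: 'trans'. Mismatch at position 6: 't' vs 'v'.

trans


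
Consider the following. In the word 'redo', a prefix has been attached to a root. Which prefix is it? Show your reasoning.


The word 'redo' = 're' (prefix) + 'do' (root). The prefix is 're'.

re


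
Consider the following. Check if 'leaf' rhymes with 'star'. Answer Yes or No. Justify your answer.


Rime (stressed vowel + following sounds) of 'leaf': -eaf = /iːf/
Rime of 'star': -ar = /ɑːr/
/iːf/ and /ɑːr/ are different ending sounds, so the words do not rhyme.

No


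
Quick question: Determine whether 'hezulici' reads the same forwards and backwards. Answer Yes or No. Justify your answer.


Forward: 'hezulici'
Reversed: 'iciluzeh'
They differ.

No


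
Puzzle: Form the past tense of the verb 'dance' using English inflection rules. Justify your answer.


Apply rule: Add -d (word ends in -e). 'dance' becomes 'danced'.

danced


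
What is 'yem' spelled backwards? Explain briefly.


Reverse 'yem' character by character: 'mey'.

mey


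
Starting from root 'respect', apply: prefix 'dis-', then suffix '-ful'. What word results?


Step 1: Add prefix 'dis-' to 'respect' = 'disrespect'
Step 2: Add suffix '-ful' to 'disrespect' = 'disrespectful'

disrespectful


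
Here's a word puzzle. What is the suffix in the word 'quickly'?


The word 'quickly' = 'quick' (root) + '-ly' (suffix). The suffix is '-ly'.

ly


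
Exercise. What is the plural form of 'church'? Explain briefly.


Apply rule: Add -es (sibilant/fricative ending). 'church' becomes 'churches'.

churches


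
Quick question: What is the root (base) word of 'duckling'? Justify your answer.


Remove suffix '-ling' from 'duckling' to get root 'duck'.

duck


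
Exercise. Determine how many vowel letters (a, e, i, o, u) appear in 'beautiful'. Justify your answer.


Vowels in 'beautiful': e, a, u, i, u = 5 vowels.

5


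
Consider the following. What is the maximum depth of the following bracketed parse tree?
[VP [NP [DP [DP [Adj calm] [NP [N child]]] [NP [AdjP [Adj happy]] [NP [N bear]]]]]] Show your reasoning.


Count bracket nesting levels:
'[' at pos 0: depth = 1
'[' at pos 4: depth = 2
'[' at pos 8: depth = 3
'[' at pos 12: depth = 4
'[' at pos 16: depth = 5
'[' at pos 27: depth = 5
'[' at pos 31: depth = 6
'[' at pos 43: depth = 4
'[' at pos 47: depth = 5
'[' at pos 53: depth = 6
'[' at pos 66: depth = 5
'[' at pos 70: depth = 6
Maximum depth reached: 6

6


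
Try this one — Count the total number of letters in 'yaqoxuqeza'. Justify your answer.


Spell out 'yaqoxuqeza' and number each letter: y(1), a(2), q(3), o(4), x(5), u(6), q(7), e(8), z(9), a(10). Total: 10 letters.

10


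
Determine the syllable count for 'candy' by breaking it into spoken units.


Break 'candy' into syllables: can-dy -> can | dy = 2 syllables

2 syllables


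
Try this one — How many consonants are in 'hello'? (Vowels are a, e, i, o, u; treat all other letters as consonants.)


Consonants in 'hello': h, l, l = 3 consonants.

3


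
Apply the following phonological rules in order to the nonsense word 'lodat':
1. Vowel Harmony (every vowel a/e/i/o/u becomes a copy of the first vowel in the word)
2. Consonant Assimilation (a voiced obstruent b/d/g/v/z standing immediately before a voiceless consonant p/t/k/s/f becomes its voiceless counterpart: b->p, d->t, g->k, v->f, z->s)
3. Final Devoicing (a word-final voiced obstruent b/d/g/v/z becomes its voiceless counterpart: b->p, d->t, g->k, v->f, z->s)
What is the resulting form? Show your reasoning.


Starting form: 'lodat'
Rule 1: Vowel Harmony: all vowels become 'o' (matching first vowel). 'lodat' -> 'lodot'
Rule 2: Consonant Assimilation: no voiced obstruent (b/d/g/v/z) stands immediately before a voiceless consonant (p/t/k/s/f). No change.
Rule 3: Final Devoicing: final consonant 't' is not one of the voiced obstruents b/d/g/v/z. No change.
Final form: 'lodot'

lodot


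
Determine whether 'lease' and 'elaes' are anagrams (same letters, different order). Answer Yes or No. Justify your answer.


Sorted letters of 'lease': 'aeels'
Sorted letters of 'elaes': 'aeels'
They match.

Yes


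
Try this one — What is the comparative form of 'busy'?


Apply comparative formation (consonant + y: change y to i, add -er): 'busy' -> 'busier'.

busier


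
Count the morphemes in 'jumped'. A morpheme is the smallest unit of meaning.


Decomposition: jump (root) + -ed (suffix) = 2 morpheme(s)

2 morphemes


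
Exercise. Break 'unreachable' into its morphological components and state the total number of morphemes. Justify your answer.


Step 1: Identify prefix: 'un' (meaning: not/reverse)
Step 2: Identify root: 'reach'
Step 3: Identify suffix(es): 'able'
Decomposition: un- (prefix: not/reverse) + reach (root) + -able (suffix: capable of)
Total morphemes: 3

3 morphemes (un- (prefix: not/reverse) + reach (root) + -able (suffix: capable of))


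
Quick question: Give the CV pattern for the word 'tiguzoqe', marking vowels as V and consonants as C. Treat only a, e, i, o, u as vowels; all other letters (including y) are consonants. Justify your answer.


Letter mapping: t = C, i = V, g = C, u = V, z = C, o = V, q = C, e = V.

CVCVCVCV


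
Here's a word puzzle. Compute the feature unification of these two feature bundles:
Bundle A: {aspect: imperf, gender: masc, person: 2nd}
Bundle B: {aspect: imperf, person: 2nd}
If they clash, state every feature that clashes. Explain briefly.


Compare features:
aspect: A=imperf vs B=imperf -> unified: imperf
gender: A=masc vs B=_ -> unified: masc
person: A=2nd vs B=2nd -> unified: 2nd
No clashes found.

Unified: {aspect: imperf, gender: masc, person: 2nd}


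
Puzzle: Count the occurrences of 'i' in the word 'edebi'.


Letter 'i' in 'edebi': found at position(s) 5 = 1 occurrence(s).

1


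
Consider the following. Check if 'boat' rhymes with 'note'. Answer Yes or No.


Rime (stressed vowel + following sounds) of 'boat': -oat = /oʊt/
Rime of 'note': -ote = /oʊt/
/oʊt/ and /oʊt/ are the same ending sound, so the words rhyme.

Yes


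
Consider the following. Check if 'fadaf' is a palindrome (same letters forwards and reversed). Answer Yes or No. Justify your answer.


Forward: 'fadaf'
Reversed: 'fadaf'
They are identical.

Yes


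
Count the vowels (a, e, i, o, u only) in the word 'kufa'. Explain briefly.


Vowels in 'kufa': u, a = 2 vowels.

2
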